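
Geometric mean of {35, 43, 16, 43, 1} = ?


Product = 35 × 43 × 16 × 43 × 1 = 1035440
GM = 1035440^(1/5) = 15.9597

GM = 15.9597


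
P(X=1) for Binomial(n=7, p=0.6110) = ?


C(7,1) = 7
p^1 = 0.611000
(1-p)^6 = 0.003465
P = 7 * 0.611000 * 0.003465 = 0.0148

P(X=1) = 0.0148


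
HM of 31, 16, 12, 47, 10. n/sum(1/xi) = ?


Sum of reciprocals = 1/31 + 1/16 + 1/12 + 1/47 + 1/10 = 0.299368
HM = 5/0.299368 = 16.7019

HM = 16.7019


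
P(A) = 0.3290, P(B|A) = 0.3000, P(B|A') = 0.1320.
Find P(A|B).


P(B) = P(B|A)*P(A) + P(B|A')*P(A')
= 0.3000*0.3290 + 0.1320*0.6710
= 0.098700 + 0.088572 = 0.187272
P(A|B) = 0.098700/0.187272 = 0.5270

P(A|B) = 0.5270


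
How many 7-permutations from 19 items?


P(19,7) = 19!/12!
= 121645100408832000/479001600
= 253955520

P(19,7) = 253955520


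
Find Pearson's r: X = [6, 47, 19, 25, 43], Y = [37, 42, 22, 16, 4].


Mean X = 28.0000, Mean Y = 24.2000
SD X = 15.231546, SD Y = 13.862179
Cov = -40.400000
r = -40.400000/(15.231546*13.862179) = -0.1913

r = -0.1913


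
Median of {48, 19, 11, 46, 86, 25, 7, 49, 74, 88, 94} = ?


Sorted: 7, 11, 19, 25, 46, 48, 49, 74, 86, 88, 94
n = 11 (odd)
Middle value = 48

Median = 48


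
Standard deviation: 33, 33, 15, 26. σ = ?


Mean = 26.7500
Variance = 54.1875
SD = sqrt(54.1875) = 7.3612

SD = 7.3612


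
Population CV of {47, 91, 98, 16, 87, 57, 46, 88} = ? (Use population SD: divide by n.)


Mean = 66.2500
SD = 27.1926
CV = (27.1926/66.2500)*100 = 41.0454%

CV = 41.0454%


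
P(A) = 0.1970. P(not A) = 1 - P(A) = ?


P(not A) = 1 - 0.1970 = 0.8030

P(not A) = 0.8030


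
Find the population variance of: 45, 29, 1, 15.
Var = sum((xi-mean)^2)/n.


Mean = 22.5000
Squared deviations: 506.2500, 42.2500, 462.2500, 56.2500
Sum = 1067.0000
Variance = 1067.0000/4 = 266.7500

Variance = 266.7500


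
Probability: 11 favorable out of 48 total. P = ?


P = 11/48 = 0.2292

P = 0.2292


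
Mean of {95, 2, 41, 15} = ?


Sum = 95 + 2 + 41 + 15 = 153
n = 4
Mean = 153/4 = 38.2500

Mean = 38.2500


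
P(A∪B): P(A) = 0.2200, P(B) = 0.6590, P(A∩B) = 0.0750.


P(A∪B) = 0.2200 + 0.6590 - 0.0750
= 0.8790 - 0.0750
= 0.8040

P(A∪B) = 0.8040


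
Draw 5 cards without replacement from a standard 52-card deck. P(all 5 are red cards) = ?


P(all red cards) = (26/52) × (25/51) × (24/50) × (23/49) × (22/48)
= 0.0253

P = 0.0253


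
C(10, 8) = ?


C(10,8) = 10!/(8! × 2!)
= 3628800/(40320 × 2)
= 45

C(10,8) = 45


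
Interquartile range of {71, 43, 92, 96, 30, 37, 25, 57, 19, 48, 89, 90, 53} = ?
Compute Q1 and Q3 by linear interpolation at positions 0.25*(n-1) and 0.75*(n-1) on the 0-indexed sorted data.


Sorted: 19, 25, 30, 37, 43, 48, 53, 57, 71, 89, 90, 92, 96
Q1 (25th %ile) = 37.0000
Q3 (75th %ile) = 89.0000
IQR = 89.0000 - 37.0000 = 52.0000

IQR = 52.0000


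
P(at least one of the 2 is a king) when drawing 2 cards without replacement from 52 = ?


P(at least one) = 1 - P(none)
P(none) = (48/52) × (47/51) = 0.850679
P(at least one) = 1 - 0.850679 = 0.1493

P = 0.1493


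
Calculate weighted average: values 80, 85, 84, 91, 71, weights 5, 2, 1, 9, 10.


Numerator = 80*5 + 85*2 + 84*1 + 91*9 + 71*10 = 2183
Denominator = 5 + 2 + 1 + 9 + 10 = 27
WM = 2183/27 = 80.8519

WM = 80.8519


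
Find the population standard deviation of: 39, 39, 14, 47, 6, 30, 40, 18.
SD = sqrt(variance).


Mean = 29.1250
Variance = 190.1094
SD = sqrt(190.1094) = 13.7880

SD = 13.7880


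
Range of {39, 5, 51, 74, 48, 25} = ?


Max = 74, Min = 5
Range = 74 - 5 = 69

Range = 69


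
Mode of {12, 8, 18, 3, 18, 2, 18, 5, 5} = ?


Frequencies: 2:1, 3:1, 5:2, 8:1, 12:1, 18:3
Max frequency = 3
Mode = 18

Mode = 18


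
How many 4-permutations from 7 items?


P(7,4) = 7!/3!
= 5040/6
= 840

P(7,4) = 840


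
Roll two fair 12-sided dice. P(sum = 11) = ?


Total outcomes = 12×12 = 144
Favorable (sum = 11): 10
P = 10/144 = 0.0694

P = 0.0694


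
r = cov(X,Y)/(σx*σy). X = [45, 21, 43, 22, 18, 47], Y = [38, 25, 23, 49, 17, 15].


Mean X = 32.6667, Mean Y = 27.8333
SD X = 12.445436, SD Y = 12.005786
Cov = -23.722222
r = -23.722222/(12.445436*12.005786) = -0.1588

r = -0.1588


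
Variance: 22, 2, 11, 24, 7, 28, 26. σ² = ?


Mean = 17.1429
Squared deviations: 23.5918, 229.3061, 37.7347, 47.0204, 102.8776, 117.8776, 78.4490
Sum = 636.8571
Variance = 636.8571/7 = 90.9796

Variance = 90.9796


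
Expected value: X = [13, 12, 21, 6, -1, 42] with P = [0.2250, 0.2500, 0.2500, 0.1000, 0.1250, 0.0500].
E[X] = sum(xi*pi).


E[X] = 13*0.2250 + 12*0.2500 + 21*0.2500 + 6*0.1000 - 1*0.1250 + 42*0.0500
= 2.9250 + 3.0000 + 5.2500 + 0.6000 - 0.1250 + 2.1000
= 13.7500

E[X] = 13.7500


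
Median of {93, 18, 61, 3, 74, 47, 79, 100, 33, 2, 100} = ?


Sorted: 2, 3, 18, 33, 47, 61, 74, 79, 93, 100, 100
n = 11 (odd)
Middle value = 61

Median = 61


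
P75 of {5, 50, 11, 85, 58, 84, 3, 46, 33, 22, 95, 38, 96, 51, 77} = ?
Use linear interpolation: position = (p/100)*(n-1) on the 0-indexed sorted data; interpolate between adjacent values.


Sorted: 3, 5, 11, 22, 33, 38, 46, 50, 51, 58, 77, 84, 85, 95, 96
n = 15
Index = 75/100 * 14 = 10.5000
Lower = data[10] = 77, Upper = data[11] = 84
P75 = 77 + 0.5000*(7) = 80.5000

P75 = 80.5000


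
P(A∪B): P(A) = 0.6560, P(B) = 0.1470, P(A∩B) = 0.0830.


P(A∪B) = 0.6560 + 0.1470 - 0.0830
= 0.8030 - 0.0830
= 0.7200

P(A∪B) = 0.7200


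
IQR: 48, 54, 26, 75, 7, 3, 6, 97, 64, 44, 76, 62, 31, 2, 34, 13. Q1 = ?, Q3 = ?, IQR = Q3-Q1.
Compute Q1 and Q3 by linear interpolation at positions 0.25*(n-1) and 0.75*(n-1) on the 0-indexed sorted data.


Sorted: 2, 3, 6, 7, 13, 26, 31, 34, 44, 48, 54, 62, 64, 75, 76, 97
Q1 (25th %ile) = 11.5000
Q3 (75th %ile) = 62.5000
IQR = 62.5000 - 11.5000 = 51.0000

IQR = 51.0000


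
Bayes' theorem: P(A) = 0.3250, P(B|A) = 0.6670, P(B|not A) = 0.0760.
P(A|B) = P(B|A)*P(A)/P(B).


P(B) = P(B|A)*P(A) + P(B|A')*P(A')
= 0.6670*0.3250 + 0.0760*0.6750
= 0.216775 + 0.051300 = 0.268075
P(A|B) = 0.216775/0.268075 = 0.8086

P(A|B) = 0.8086


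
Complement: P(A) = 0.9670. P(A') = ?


P(not A) = 1 - 0.9670 = 0.0330

P(not A) = 0.0330


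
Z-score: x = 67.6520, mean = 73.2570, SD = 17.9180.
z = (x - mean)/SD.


z = (67.6520 - 73.2570)/17.9180
= -5.6050/17.9180
= -0.3128

z = -0.3128


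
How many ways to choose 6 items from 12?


C(12,6) = 12!/(6! × 6!)
= 479001600/(720 × 720)
= 924

C(12,6) = 924


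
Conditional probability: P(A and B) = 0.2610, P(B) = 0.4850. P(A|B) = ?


P(A|B) = 0.2610/0.4850 = 0.5381

P(A|B) = 0.5381


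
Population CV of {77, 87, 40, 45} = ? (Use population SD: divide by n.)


Mean = 62.2500
SD = 20.1417
CV = (20.1417/62.2500)*100 = 32.3561%

CV = 32.3561%


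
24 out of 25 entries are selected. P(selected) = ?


P = 24/25 = 0.9600

P = 0.9600


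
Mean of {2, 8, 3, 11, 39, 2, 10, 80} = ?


Sum = 2 + 8 + 3 + 11 + 39 + 2 + 10 + 80 = 155
n = 8
Mean = 155/8 = 19.3750

Mean = 19.3750


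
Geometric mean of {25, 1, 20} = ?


Product = 25 × 1 × 20 = 500
GM = 500^(1/3) = 7.9370

GM = 7.9370


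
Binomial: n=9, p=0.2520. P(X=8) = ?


C(9,8) = 9
p^8 = 1.626314e-05
(1-p)^1 = 0.748000
P = 9 * 1.626314e-05 * 0.748000 = 0.0001

P(X=8) = 0.0001


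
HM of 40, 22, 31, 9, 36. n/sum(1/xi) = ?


Sum of reciprocals = 1/40 + 1/22 + 1/31 + 1/9 + 1/36 = 0.241601
HM = 5/0.241601 = 20.6952

HM = 20.6952


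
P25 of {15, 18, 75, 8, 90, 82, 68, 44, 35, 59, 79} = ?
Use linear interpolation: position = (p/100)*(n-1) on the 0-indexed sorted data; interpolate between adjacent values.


Sorted: 8, 15, 18, 35, 44, 59, 68, 75, 79, 82, 90
n = 11
Index = 25/100 * 10 = 2.5000
Lower = data[2] = 18, Upper = data[3] = 35
P25 = 18 + 0.5000*(17) = 26.5000

P25 = 26.5000


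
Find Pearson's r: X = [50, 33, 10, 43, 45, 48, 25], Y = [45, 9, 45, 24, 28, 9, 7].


Mean X = 36.2857, Mean Y = 23.8571
SD X = 13.498299, SD Y = 15.291721
Cov = -23.387755
r = -23.387755/(13.498299*15.291721) = -0.1133

r = -0.1133


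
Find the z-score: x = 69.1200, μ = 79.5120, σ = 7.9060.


z = (69.1200 - 79.5120)/7.9060
= -10.3920/7.9060
= -1.3144

z = -1.3144


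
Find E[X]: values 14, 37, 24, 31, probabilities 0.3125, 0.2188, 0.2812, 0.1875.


E[X] = 14*0.3125 + 37*0.2188 + 24*0.2812 + 31*0.1875
= 4.3750 + 8.0956 + 6.7488 + 5.8125
= 25.0319

E[X] = 25.0319


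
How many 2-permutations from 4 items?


P(4,2) = 4!/2!
= 24/2
= 12

P(4,2) = 12


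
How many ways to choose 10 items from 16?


C(16,10) = 16!/(10! × 6!)
= 20922789888000/(3628800 × 720)
= 8008

C(16,10) = 8008


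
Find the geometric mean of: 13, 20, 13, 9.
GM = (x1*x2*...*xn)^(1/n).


Product = 13 × 20 × 13 × 9 = 30420
GM = 30420^(1/4) = 13.2066

GM = 13.2066


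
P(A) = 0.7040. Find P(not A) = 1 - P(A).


P(not A) = 1 - 0.7040 = 0.2960

P(not A) = 0.2960


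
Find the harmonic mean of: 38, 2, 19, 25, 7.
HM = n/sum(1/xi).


Sum of reciprocals = 1/38 + 1/2 + 1/19 + 1/25 + 1/7 = 0.761805
HM = 5/0.761805 = 6.5634

HM = 6.5634


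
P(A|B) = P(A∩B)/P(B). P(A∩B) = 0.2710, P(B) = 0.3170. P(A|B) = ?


P(A|B) = 0.2710/0.3170 = 0.8549

P(A|B) = 0.8549


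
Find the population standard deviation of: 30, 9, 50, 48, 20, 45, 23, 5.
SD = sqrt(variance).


Mean = 28.7500
Variance = 268.9375
SD = sqrt(268.9375) = 16.3993

SD = 16.3993


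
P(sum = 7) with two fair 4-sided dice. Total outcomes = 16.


Total outcomes = 4×4 = 16
Favorable (sum = 7): 2
P = 2/16 = 0.1250

P = 0.1250


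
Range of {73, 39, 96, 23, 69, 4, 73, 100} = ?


Max = 100, Min = 4
Range = 100 - 4 = 96

Range = 96


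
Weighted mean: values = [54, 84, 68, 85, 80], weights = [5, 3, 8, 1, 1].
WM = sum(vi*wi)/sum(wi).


Numerator = 54*5 + 84*3 + 68*8 + 85*1 + 80*1 = 1231
Denominator = 5 + 3 + 8 + 1 + 1 = 18
WM = 1231/18 = 68.3889

WM = 68.3889


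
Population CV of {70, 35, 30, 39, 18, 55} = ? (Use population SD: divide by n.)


Mean = 41.1667
SD = 16.9648
CV = (16.9648/41.1667)*100 = 41.2101%

CV = 41.2101%


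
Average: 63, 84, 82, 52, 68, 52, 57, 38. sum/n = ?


Sum = 63 + 84 + 82 + 52 + 68 + 52 + 57 + 38 = 496
n = 8
Mean = 496/8 = 62.0000

Mean = 62.0000


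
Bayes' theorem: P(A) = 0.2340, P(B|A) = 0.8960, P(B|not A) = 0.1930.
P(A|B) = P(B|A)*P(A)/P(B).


P(B) = P(B|A)*P(A) + P(B|A')*P(A')
= 0.8960*0.2340 + 0.1930*0.7660
= 0.209664 + 0.147838 = 0.357502
P(A|B) = 0.209664/0.357502 = 0.5865

P(A|B) = 0.5865


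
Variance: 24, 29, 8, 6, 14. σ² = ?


Mean = 16.2000
Squared deviations: 60.8400, 163.8400, 67.2400, 104.0400, 4.8400
Sum = 400.8000
Variance = 400.8000/5 = 80.1600

Variance = 80.1600


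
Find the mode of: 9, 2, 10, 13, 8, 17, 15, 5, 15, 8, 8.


Frequencies: 2:1, 5:1, 8:3, 9:1, 10:1, 13:1, 15:2, 17:1
Max frequency = 3
Mode = 8

Mode = 8


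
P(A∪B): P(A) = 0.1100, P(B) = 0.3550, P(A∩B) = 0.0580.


P(A∪B) = 0.1100 + 0.3550 - 0.0580
= 0.4650 - 0.0580
= 0.4070

P(A∪B) = 0.4070


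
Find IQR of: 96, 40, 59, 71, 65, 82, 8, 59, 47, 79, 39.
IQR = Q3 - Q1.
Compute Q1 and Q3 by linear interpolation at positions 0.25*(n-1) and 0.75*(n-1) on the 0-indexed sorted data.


Sorted: 8, 39, 40, 47, 59, 59, 65, 71, 79, 82, 96
Q1 (25th %ile) = 43.5000
Q3 (75th %ile) = 75.0000
IQR = 75.0000 - 43.5000 = 31.5000

IQR = 31.5000


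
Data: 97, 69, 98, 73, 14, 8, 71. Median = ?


Sorted: 8, 14, 69, 71, 73, 97, 98
n = 7 (odd)
Middle value = 71

Median = 71


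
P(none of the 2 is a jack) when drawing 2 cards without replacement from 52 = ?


P(no jacks) = (48/52) × (47/51)
= 0.8507

P = 0.8507


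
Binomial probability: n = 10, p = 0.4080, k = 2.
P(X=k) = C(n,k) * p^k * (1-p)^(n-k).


C(10,2) = 45
p^2 = 0.166464
(1-p)^8 = 0.015086
P = 45 * 0.166464 * 0.015086 = 0.1130

P(X=2) = 0.1130


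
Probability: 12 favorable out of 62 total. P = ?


P = 12/62 = 0.1935

P = 0.1935


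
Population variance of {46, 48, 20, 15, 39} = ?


Mean = 33.6000
Squared deviations: 153.7600, 207.3600, 184.9600, 345.9600, 29.1600
Sum = 921.2000
Variance = 921.2000/5 = 184.2400

Variance = 184.2400


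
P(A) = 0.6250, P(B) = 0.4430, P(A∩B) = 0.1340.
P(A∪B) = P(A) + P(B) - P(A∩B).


P(A∪B) = 0.6250 + 0.4430 - 0.1340
= 1.0680 - 0.1340
= 0.9340

P(A∪B) = 0.9340


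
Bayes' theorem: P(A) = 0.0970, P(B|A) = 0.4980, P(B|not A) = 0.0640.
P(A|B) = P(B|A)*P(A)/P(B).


P(B) = P(B|A)*P(A) + P(B|A')*P(A')
= 0.4980*0.0970 + 0.0640*0.9030
= 0.048306 + 0.057792 = 0.106098
P(A|B) = 0.048306/0.106098 = 0.4553

P(A|B) = 0.4553


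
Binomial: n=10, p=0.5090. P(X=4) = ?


C(10,4) = 210
p^4 = 0.067123
(1-p)^6 = 0.014012
P = 210 * 0.067123 * 0.014012 = 0.1975

P(X=4) = 0.1975


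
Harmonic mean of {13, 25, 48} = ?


Sum of reciprocals = 1/13 + 1/25 + 1/48 = 0.137756
HM = 3/0.137756 = 21.7776

HM = 21.7776


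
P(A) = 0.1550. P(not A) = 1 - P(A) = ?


P(not A) = 1 - 0.1550 = 0.8450

P(not A) = 0.8450


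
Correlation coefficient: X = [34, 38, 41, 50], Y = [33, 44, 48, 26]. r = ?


Mean X = 40.7500, Mean Y = 37.7500
SD X = 5.889609, SD Y = 8.728545
Cov = -22.812500
r = -22.812500/(5.889609*8.728545) = -0.4438

r = -0.4438


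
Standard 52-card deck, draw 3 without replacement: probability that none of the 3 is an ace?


P(no aces) = (48/52) × (47/51) × (46/50)
= 0.7826

P = 0.7826


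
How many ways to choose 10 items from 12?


C(12,10) = 12!/(10! × 2!)
= 479001600/(3628800 × 2)
= 66

C(12,10) = 66


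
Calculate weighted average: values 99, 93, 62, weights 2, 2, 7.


Numerator = 99*2 + 93*2 + 62*7 = 818
Denominator = 2 + 2 + 7 = 11
WM = 818/11 = 74.3636

WM = 74.3636


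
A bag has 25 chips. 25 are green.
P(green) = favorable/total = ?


P = 25/25 = 1.0000

P = 1.0000


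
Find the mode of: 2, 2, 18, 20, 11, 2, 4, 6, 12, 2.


Frequencies: 2:4, 4:1, 6:1, 11:1, 12:1, 18:1, 20:1
Max frequency = 4
Mode = 2

Mode = 2


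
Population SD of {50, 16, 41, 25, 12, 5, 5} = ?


Mean = 22.0000
Variance = 266.8571
SD = sqrt(266.8571) = 16.3358

SD = 16.3358


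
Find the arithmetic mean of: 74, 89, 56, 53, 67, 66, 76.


Sum = 74 + 89 + 56 + 53 + 67 + 66 + 76 = 481
n = 7
Mean = 481/7 = 68.7143

Mean = 68.7143


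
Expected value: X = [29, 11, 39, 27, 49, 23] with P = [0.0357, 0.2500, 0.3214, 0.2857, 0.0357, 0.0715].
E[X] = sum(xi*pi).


E[X] = 29*0.0357 + 11*0.2500 + 39*0.3214 + 27*0.2857 + 49*0.0357 + 23*0.0715
= 1.0353 + 2.7500 + 12.5346 + 7.7139 + 1.7493 + 1.6445
= 27.4276

E[X] = 27.4276


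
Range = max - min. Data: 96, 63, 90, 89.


Max = 96, Min = 63
Range = 96 - 63 = 33

Range = 33


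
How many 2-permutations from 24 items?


P(24,2) = 24!/22!
= 620448401733239439360000/1124000727777607680000
= 552

P(24,2) = 552


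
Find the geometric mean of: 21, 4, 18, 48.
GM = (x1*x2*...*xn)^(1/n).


Product = 21 × 4 × 18 × 48 = 72576
GM = 72576^(1/4) = 16.4134

GM = 16.4134


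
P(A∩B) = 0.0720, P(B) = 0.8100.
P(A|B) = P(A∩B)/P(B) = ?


P(A|B) = 0.0720/0.8100 = 0.0889

P(A|B) = 0.0889


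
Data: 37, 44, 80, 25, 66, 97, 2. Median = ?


Sorted: 2, 25, 37, 44, 66, 80, 97
n = 7 (odd)
Middle value = 44

Median = 44


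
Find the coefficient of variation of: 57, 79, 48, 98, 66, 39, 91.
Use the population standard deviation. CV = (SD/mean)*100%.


Mean = 68.2857
SD = 20.4081
CV = (20.4081/68.2857)*100 = 29.8863%

CV = 29.8863%


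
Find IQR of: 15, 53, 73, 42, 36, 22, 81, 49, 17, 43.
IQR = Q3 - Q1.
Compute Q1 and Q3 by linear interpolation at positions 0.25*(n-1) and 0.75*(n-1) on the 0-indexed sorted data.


Sorted: 15, 17, 22, 36, 42, 43, 49, 53, 73, 81
Q1 (25th %ile) = 25.5000
Q3 (75th %ile) = 52.0000
IQR = 52.0000 - 25.5000 = 26.5000

IQR = 26.5000


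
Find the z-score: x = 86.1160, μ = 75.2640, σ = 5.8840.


z = (86.1160 - 75.2640)/5.8840
= 10.8520/5.8840
= 1.8443

z = 1.8443


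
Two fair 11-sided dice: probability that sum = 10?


Total outcomes = 11×11 = 121
Favorable (sum = 10): 9
P = 9/121 = 0.0744

P = 0.0744


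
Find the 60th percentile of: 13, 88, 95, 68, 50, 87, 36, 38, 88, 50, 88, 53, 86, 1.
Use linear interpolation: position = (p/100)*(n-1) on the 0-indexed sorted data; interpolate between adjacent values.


Sorted: 1, 13, 36, 38, 50, 50, 53, 68, 86, 87, 88, 88, 88, 95
n = 14
Index = 60/100 * 13 = 7.8000
Lower = data[7] = 68, Upper = data[8] = 86
P60 = 68 + 0.8000*(18) = 82.4000

P60 = 82.4000


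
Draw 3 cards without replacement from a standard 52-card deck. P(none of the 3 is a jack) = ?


P(no jacks) = (48/52) × (47/51) × (46/50)
= 0.7826

P = 0.7826


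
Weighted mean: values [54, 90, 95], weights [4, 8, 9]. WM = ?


Numerator = 54*4 + 90*8 + 95*9 = 1791
Denominator = 4 + 8 + 9 = 21
WM = 1791/21 = 85.2857

WM = 85.2857


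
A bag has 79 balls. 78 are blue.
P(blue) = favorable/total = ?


P = 78/79 = 0.9873

P = 0.9873


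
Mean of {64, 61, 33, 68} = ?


Sum = 64 + 61 + 33 + 68 = 226
n = 4
Mean = 226/4 = 56.5000

Mean = 56.5000


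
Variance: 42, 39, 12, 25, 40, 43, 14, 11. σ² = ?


Mean = 28.2500
Squared deviations: 189.0625, 115.5625, 264.0625, 10.5625, 138.0625, 217.5625, 203.0625, 297.5625
Sum = 1435.5000
Variance = 1435.5000/8 = 179.4375

Variance = 179.4375


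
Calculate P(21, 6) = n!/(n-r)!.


P(21,6) = 21!/15!
= 51090942171709440000/1307674368000
= 39070080

P(21,6) = 39070080


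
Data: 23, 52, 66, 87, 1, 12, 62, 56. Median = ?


Sorted: 1, 12, 23, 52, 56, 62, 66, 87
n = 8 (even)
Middle values: 52 and 56
Median = (52+56)/2 = 54.0000

Median = 54.0000


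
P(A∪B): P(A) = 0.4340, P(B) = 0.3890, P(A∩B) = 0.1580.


P(A∪B) = 0.4340 + 0.3890 - 0.1580
= 0.8230 - 0.1580
= 0.6650

P(A∪B) = 0.6650


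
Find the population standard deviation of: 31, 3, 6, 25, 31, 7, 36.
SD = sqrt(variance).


Mean = 19.8571
Variance = 168.1224
SD = sqrt(168.1224) = 12.9662

SD = 12.9662


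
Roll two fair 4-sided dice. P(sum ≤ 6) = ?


Total outcomes = 4×4 = 16
Favorable (sum ≤ 6): 13
P = 13/16 = 0.8125

P = 0.8125


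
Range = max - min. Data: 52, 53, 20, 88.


Max = 88, Min = 20
Range = 88 - 20 = 68

Range = 68


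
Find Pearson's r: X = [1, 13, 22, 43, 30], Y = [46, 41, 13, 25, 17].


Mean X = 21.8000, Mean Y = 28.4000
SD X = 14.330387, SD Y = 13.016912
Cov = -129.120000
r = -129.120000/(14.330387*13.016912) = -0.6922

r = -0.6922


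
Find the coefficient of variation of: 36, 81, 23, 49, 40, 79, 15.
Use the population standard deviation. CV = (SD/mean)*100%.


Mean = 46.1429
SD = 23.7513
CV = (23.7513/46.1429)*100 = 51.4733%

CV = 51.4733%


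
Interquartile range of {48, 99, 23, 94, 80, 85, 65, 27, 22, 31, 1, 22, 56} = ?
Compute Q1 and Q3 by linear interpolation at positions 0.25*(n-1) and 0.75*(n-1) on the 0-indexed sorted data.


Sorted: 1, 22, 22, 23, 27, 31, 48, 56, 65, 80, 85, 94, 99
Q1 (25th %ile) = 23.0000
Q3 (75th %ile) = 80.0000
IQR = 80.0000 - 23.0000 = 57.0000

IQR = 57.0000


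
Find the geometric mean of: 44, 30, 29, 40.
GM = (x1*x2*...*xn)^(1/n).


Product = 44 × 30 × 29 × 40 = 1531200
GM = 1531200^(1/4) = 35.1769

GM = 35.1769


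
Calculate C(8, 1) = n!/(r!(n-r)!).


C(8,1) = 8!/(1! × 7!)
= 40320/(1 × 5040)
= 8

C(8,1) = 8


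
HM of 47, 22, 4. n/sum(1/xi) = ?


Sum of reciprocals = 1/47 + 1/22 + 1/4 = 0.316731
HM = 3/0.316731 = 9.4718

HM = 9.4718


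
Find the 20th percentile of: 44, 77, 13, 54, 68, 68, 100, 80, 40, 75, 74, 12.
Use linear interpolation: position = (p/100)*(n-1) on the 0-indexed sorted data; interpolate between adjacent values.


Sorted: 12, 13, 40, 44, 54, 68, 68, 74, 75, 77, 80, 100
n = 12
Index = 20/100 * 11 = 2.2000
Lower = data[2] = 40, Upper = data[3] = 44
P20 = 40 + 0.2000*(4) = 40.8000

P20 = 40.8000


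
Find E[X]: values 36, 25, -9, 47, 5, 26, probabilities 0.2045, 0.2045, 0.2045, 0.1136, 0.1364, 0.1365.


E[X] = 36*0.2045 + 25*0.2045 - 9*0.2045 + 47*0.1136 + 5*0.1364 + 26*0.1365
= 7.3620 + 5.1125 - 1.8405 + 5.3392 + 0.6820 + 3.5490
= 20.2042

E[X] = 20.2042


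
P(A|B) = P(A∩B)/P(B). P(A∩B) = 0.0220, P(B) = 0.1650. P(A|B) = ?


P(A|B) = 0.0220/0.1650 = 0.1333

P(A|B) = 0.1333


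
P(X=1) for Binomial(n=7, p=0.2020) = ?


C(7,1) = 7
p^1 = 0.202000
(1-p)^6 = 0.258236
P = 7 * 0.202000 * 0.258236 = 0.3651

P(X=1) = 0.3651


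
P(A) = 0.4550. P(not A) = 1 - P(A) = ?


P(not A) = 1 - 0.4550 = 0.5450

P(not A) = 0.5450


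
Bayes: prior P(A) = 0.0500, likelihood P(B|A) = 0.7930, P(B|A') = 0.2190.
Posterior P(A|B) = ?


P(B) = P(B|A)*P(A) + P(B|A')*P(A')
= 0.7930*0.0500 + 0.2190*0.9500
= 0.039650 + 0.208050 = 0.247700
P(A|B) = 0.039650/0.247700 = 0.1601

P(A|B) = 0.1601


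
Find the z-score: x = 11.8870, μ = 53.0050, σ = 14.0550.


z = (11.8870 - 53.0050)/14.0550
= -41.1180/14.0550
= -2.9255

z = -2.9255


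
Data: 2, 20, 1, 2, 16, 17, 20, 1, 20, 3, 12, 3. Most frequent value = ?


Frequencies: 1:2, 2:2, 3:2, 12:1, 16:1, 17:1, 20:3
Max frequency = 3
Mode = 20

Mode = 20


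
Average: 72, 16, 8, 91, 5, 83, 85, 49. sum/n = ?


Sum = 72 + 16 + 8 + 91 + 5 + 83 + 85 + 49 = 409
n = 8
Mean = 409/8 = 51.1250

Mean = 51.1250


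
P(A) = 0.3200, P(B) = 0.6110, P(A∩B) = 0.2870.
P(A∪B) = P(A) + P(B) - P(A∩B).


P(A∪B) = 0.3200 + 0.6110 - 0.2870
= 0.9310 - 0.2870
= 0.6440

P(A∪B) = 0.6440


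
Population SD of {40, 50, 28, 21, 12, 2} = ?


Mean = 25.5000
Variance = 261.9167
SD = sqrt(261.9167) = 16.1838

SD = 16.1838


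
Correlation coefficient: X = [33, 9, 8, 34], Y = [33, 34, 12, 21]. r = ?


Mean X = 21.0000, Mean Y = 25.0000
SD X = 12.509996, SD Y = 9.082951
Cov = 26.250000
r = 26.250000/(12.509996*9.082951) = 0.2310

r = 0.2310


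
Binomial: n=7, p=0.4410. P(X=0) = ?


C(7,0) = 1
p^0 = 1.000000
(1-p)^7 = 0.017056
P = 1 * 1.000000 * 0.017056 = 0.0171

P(X=0) = 0.0171


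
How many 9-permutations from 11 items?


P(11,9) = 11!/2!
= 39916800/2
= 19958400

P(11,9) = 19958400


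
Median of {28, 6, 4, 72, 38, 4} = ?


Sorted: 4, 4, 6, 28, 38, 72
n = 6 (even)
Middle values: 6 and 28
Median = (6+28)/2 = 17.0000

Median = 17.0000


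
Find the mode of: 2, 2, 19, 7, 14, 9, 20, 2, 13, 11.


Frequencies: 2:3, 7:1, 9:1, 11:1, 13:1, 14:1, 19:1, 20:1
Max frequency = 3
Mode = 2

Mode = 2


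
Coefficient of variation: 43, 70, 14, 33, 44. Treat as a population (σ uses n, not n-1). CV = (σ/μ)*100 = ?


Mean = 40.8000
SD = 18.1483
CV = (18.1483/40.8000)*100 = 44.4811%

CV = 44.4811%


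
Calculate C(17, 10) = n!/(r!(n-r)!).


C(17,10) = 17!/(10! × 7!)
= 355687428096000/(3628800 × 5040)
= 19448

C(17,10) = 19448


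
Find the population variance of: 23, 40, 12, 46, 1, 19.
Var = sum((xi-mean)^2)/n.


Mean = 23.5000
Squared deviations: 0.2500, 272.2500, 132.2500, 506.2500, 506.2500, 20.2500
Sum = 1437.5000
Variance = 1437.5000/6 = 239.5833

Variance = 239.5833


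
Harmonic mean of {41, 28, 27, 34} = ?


Sum of reciprocals = 1/41 + 1/28 + 1/27 + 1/34 = 0.126553
HM = 4/0.126553 = 31.6072

HM = 31.6072


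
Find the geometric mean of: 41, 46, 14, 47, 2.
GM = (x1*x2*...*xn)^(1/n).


Product = 41 × 46 × 14 × 47 × 2 = 2481976
GM = 2481976^(1/5) = 19.0090

GM = 19.0090


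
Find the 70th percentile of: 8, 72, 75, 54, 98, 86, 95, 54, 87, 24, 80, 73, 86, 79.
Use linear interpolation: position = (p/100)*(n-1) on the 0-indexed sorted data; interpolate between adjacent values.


Sorted: 8, 24, 54, 54, 72, 73, 75, 79, 80, 86, 86, 87, 95, 98
n = 14
Index = 70/100 * 13 = 9.1000
Lower = data[9] = 86, Upper = data[10] = 86
P70 = 86 + 0.1000*(0) = 86.0000

P70 = 86.0000


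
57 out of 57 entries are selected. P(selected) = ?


P = 57/57 = 1.0000

P = 1.0000


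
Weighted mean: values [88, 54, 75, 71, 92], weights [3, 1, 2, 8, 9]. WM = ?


Numerator = 88*3 + 54*1 + 75*2 + 71*8 + 92*9 = 1864
Denominator = 3 + 1 + 2 + 8 + 9 = 23
WM = 1864/23 = 81.0435

WM = 81.0435


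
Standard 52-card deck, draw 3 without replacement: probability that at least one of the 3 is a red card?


P(at least one) = 1 - P(none)
P(none) = (26/52) × (25/51) × (24/50) = 0.117647
P(at least one) = 1 - 0.117647 = 0.8824

P = 0.8824


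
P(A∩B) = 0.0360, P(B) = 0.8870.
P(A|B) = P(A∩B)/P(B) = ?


P(A|B) = 0.0360/0.8870 = 0.0406

P(A|B) = 0.0406


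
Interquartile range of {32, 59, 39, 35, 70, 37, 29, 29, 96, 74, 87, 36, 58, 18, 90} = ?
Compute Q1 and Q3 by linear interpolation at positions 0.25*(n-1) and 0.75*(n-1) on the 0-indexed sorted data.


Sorted: 18, 29, 29, 32, 35, 36, 37, 39, 58, 59, 70, 74, 87, 90, 96
Q1 (25th %ile) = 33.5000
Q3 (75th %ile) = 72.0000
IQR = 72.0000 - 33.5000 = 38.5000

IQR = 38.5000


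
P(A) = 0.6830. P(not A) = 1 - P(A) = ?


P(not A) = 1 - 0.6830 = 0.3170

P(not A) = 0.3170


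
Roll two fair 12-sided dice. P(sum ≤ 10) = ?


Total outcomes = 12×12 = 144
Favorable (sum ≤ 10): 45
P = 45/144 = 0.3125

P = 0.3125


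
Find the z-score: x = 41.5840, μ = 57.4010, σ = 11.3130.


z = (41.5840 - 57.4010)/11.3130
= -15.8170/11.3130
= -1.3981

z = -1.3981


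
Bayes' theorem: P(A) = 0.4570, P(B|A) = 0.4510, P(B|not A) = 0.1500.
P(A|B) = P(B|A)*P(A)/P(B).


P(B) = P(B|A)*P(A) + P(B|A')*P(A')
= 0.4510*0.4570 + 0.1500*0.5430
= 0.206107 + 0.081450 = 0.287557
P(A|B) = 0.206107/0.287557 = 0.7168

P(A|B) = 0.7168


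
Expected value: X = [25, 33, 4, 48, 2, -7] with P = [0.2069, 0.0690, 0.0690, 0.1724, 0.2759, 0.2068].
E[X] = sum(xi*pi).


E[X] = 25*0.2069 + 33*0.0690 + 4*0.0690 + 48*0.1724 + 2*0.2759 - 7*0.2068
= 5.1725 + 2.2770 + 0.2760 + 8.2752 + 0.5518 - 1.4476
= 15.1049

E[X] = 15.1049


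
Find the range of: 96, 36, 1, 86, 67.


Max = 96, Min = 1
Range = 96 - 1 = 95

Range = 95


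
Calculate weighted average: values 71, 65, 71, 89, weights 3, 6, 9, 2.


Numerator = 71*3 + 65*6 + 71*9 + 89*2 = 1420
Denominator = 3 + 6 + 9 + 2 = 20
WM = 1420/20 = 71.0000

WM = 71.0000


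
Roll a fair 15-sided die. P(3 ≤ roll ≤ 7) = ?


Favorable outcomes (3 ≤ roll ≤ 7): 5
Total outcomes = 15
P = 5/15 = 0.3333

P = 0.3333


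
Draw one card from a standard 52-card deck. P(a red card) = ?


26 red cards in 52 cards
P = 26/52 = 0.5000

P = 0.5000


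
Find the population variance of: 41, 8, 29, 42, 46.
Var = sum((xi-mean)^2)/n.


Mean = 33.2000
Squared deviations: 60.8400, 635.0400, 17.6400, 77.4400, 163.8400
Sum = 954.8000
Variance = 954.8000/5 = 190.9600

Variance = 190.9600


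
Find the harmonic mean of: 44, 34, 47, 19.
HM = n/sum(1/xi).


Sum of reciprocals = 1/44 + 1/34 + 1/47 + 1/19 = 0.126047
HM = 4/0.126047 = 31.7341

HM = 31.7341


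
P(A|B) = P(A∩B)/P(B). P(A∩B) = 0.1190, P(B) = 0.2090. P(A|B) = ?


P(A|B) = 0.1190/0.2090 = 0.5694

P(A|B) = 0.5694


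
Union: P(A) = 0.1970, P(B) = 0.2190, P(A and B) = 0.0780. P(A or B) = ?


P(A∪B) = 0.1970 + 0.2190 - 0.0780
= 0.4160 - 0.0780
= 0.3380

P(A∪B) = 0.3380


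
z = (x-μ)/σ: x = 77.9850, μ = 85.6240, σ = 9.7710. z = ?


z = (77.9850 - 85.6240)/9.7710
= -7.6390/9.7710
= -0.7818

z = -0.7818


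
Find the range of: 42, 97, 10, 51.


Max = 97, Min = 10
Range = 97 - 10 = 87

Range = 87


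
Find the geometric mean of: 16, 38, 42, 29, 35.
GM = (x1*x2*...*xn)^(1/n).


Product = 16 × 38 × 42 × 29 × 35 = 25919040
GM = 25919040^(1/5) = 30.3895

GM = 30.3895


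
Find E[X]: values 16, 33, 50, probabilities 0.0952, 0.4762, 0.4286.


E[X] = 16*0.0952 + 33*0.4762 + 50*0.4286
= 1.5232 + 15.7146 + 21.4300
= 38.6678

E[X] = 38.6678


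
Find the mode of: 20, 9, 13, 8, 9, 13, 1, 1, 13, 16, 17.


Frequencies: 1:2, 8:1, 9:2, 13:3, 16:1, 17:1, 20:1
Max frequency = 3
Mode = 13

Mode = 13


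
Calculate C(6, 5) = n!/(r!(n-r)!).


C(6,5) = 6!/(5! × 1!)
= 720/(120 × 1)
= 6

C(6,5) = 6


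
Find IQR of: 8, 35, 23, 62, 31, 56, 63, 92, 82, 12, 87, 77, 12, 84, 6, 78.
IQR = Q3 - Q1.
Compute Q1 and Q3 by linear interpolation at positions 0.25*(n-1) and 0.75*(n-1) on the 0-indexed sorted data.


Sorted: 6, 8, 12, 12, 23, 31, 35, 56, 62, 63, 77, 78, 82, 84, 87, 92
Q1 (25th %ile) = 20.2500
Q3 (75th %ile) = 79.0000
IQR = 79.0000 - 20.2500 = 58.7500

IQR = 58.7500


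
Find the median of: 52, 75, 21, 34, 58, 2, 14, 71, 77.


Sorted: 2, 14, 21, 34, 52, 58, 71, 75, 77
n = 9 (odd)
Middle value = 52

Median = 52


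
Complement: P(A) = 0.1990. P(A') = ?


P(not A) = 1 - 0.1990 = 0.8010

P(not A) = 0.8010


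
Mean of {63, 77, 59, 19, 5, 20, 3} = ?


Sum = 63 + 77 + 59 + 19 + 5 + 20 + 3 = 246
n = 7
Mean = 246/7 = 35.1429

Mean = 35.1429


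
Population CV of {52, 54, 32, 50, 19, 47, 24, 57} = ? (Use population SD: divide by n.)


Mean = 41.8750
SD = 13.7426
CV = (13.7426/41.8750)*100 = 32.8182%

CV = 32.8182%


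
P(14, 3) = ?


P(14,3) = 14!/11!
= 87178291200/39916800
= 2184

P(14,3) = 2184


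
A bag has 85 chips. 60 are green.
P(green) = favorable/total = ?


P = 60/85 = 0.7059

P = 0.7059


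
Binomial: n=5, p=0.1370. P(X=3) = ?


C(5,3) = 10
p^3 = 0.002571
(1-p)^2 = 0.744769
P = 10 * 0.002571 * 0.744769 = 0.0192

P(X=3) = 0.0192


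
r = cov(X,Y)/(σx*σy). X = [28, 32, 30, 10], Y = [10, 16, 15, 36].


Mean X = 25.0000, Mean Y = 19.2500
SD X = 8.774964, SD Y = 9.934158
Cov = -80.750000
r = -80.750000/(8.774964*9.934158) = -0.9263

r = -0.9263


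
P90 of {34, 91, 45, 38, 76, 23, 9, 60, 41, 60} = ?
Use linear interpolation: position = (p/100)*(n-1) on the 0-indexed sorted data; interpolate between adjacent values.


Sorted: 9, 23, 34, 38, 41, 45, 60, 60, 76, 91
n = 10
Index = 90/100 * 9 = 8.1000
Lower = data[8] = 76, Upper = data[9] = 91
P90 = 76 + 0.1000*(15) = 77.5000

P90 = 77.5000


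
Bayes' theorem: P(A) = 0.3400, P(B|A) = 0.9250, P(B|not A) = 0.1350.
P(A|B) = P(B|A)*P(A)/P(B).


P(B) = P(B|A)*P(A) + P(B|A')*P(A')
= 0.9250*0.3400 + 0.1350*0.6600
= 0.314500 + 0.089100 = 0.403600
P(A|B) = 0.314500/0.403600 = 0.7792

P(A|B) = 0.7792


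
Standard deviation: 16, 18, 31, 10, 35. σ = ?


Mean = 22.0000
Variance = 89.2000
SD = sqrt(89.2000) = 9.4446

SD = 9.4446


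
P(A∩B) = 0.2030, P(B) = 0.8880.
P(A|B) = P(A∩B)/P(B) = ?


P(A|B) = 0.2030/0.8880 = 0.2286

P(A|B) = 0.2286


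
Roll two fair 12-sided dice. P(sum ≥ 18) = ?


Total outcomes = 12×12 = 144
Favorable (sum ≥ 18): 28
P = 28/144 = 0.1944

P = 0.1944


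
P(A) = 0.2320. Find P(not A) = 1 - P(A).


P(not A) = 1 - 0.2320 = 0.7680

P(not A) = 0.7680


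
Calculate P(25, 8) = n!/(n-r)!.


P(25,8) = 25!/17!
= 15511210043330985984000000/355687428096000
= 43609104000

P(25,8) = 43609104000


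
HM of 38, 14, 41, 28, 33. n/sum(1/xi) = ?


Sum of reciprocals = 1/38 + 1/14 + 1/41 + 1/28 + 1/33 = 0.188152
HM = 5/0.188152 = 26.5743

HM = 26.5743


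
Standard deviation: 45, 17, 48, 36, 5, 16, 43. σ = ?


Mean = 30.0000
Variance = 249.1429
SD = sqrt(249.1429) = 15.7843

SD = 15.7843


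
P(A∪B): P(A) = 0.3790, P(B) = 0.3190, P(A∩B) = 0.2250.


P(A∪B) = 0.3790 + 0.3190 - 0.2250
= 0.6980 - 0.2250
= 0.4730

P(A∪B) = 0.4730


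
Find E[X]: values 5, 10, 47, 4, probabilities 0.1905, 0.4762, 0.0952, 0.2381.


E[X] = 5*0.1905 + 10*0.4762 + 47*0.0952 + 4*0.2381
= 0.9525 + 4.7620 + 4.4744 + 0.9524
= 11.1413

E[X] = 11.1413


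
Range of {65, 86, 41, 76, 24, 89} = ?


Max = 89, Min = 24
Range = 89 - 24 = 65

Range = 65


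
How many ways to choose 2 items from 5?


C(5,2) = 5!/(2! × 3!)
= 120/(2 × 6)
= 10

C(5,2) = 10


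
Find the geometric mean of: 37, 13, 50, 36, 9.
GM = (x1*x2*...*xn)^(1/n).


Product = 37 × 13 × 50 × 36 × 9 = 7792200
GM = 7792200^(1/5) = 23.8964

GM = 23.8964


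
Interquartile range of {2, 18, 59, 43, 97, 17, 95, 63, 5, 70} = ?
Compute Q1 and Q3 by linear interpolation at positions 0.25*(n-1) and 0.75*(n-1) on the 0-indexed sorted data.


Sorted: 2, 5, 17, 18, 43, 59, 63, 70, 95, 97
Q1 (25th %ile) = 17.2500
Q3 (75th %ile) = 68.2500
IQR = 68.2500 - 17.2500 = 51.0000

IQR = 51.0000


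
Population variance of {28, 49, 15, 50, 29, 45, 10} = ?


Mean = 32.2857
Squared deviations: 18.3673, 279.3673, 298.7959, 313.7959, 10.7959, 161.6531, 496.6531
Sum = 1579.4286
Variance = 1579.4286/7 = 225.6327

Variance = 225.6327


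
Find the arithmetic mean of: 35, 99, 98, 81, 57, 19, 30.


Sum = 35 + 99 + 98 + 81 + 57 + 19 + 30 = 419
n = 7
Mean = 419/7 = 59.8571

Mean = 59.8571


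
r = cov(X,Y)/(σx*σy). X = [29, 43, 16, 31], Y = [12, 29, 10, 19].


Mean X = 29.7500, Mean Y = 17.5000
SD X = 9.575359, SD Y = 7.433034
Cov = 65.375000
r = 65.375000/(9.575359*7.433034) = 0.9185

r = 0.9185


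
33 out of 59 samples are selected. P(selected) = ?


P = 33/59 = 0.5593

P = 0.5593


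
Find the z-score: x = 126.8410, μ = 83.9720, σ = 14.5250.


z = (126.8410 - 83.9720)/14.5250
= 42.8690/14.5250
= 2.9514

z = 2.9514


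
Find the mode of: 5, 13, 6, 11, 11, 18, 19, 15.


Frequencies: 5:1, 6:1, 11:2, 13:1, 15:1, 18:1, 19:1
Max frequency = 2
Mode = 11

Mode = 11


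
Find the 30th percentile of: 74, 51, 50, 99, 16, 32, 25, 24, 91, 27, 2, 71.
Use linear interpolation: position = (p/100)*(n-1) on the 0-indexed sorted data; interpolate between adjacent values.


Sorted: 2, 16, 24, 25, 27, 32, 50, 51, 71, 74, 91, 99
n = 12
Index = 30/100 * 11 = 3.3000
Lower = data[3] = 25, Upper = data[4] = 27
P30 = 25 + 0.3000*(2) = 25.6000

P30 = 25.6000


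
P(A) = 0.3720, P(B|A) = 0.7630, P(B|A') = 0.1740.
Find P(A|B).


P(B) = P(B|A)*P(A) + P(B|A')*P(A')
= 0.7630*0.3720 + 0.1740*0.6280
= 0.283836 + 0.109272 = 0.393108
P(A|B) = 0.283836/0.393108 = 0.7220

P(A|B) = 0.7220


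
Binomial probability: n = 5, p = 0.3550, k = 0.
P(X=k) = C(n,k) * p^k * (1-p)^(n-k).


C(5,0) = 1
p^0 = 1.000000
(1-p)^5 = 0.111635
P = 1 * 1.000000 * 0.111635 = 0.1116

P(X=0) = 0.1116


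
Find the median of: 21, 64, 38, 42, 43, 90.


Sorted: 21, 38, 42, 43, 64, 90
n = 6 (even)
Middle values: 42 and 43
Median = (42+43)/2 = 42.5000

Median = 42.5000


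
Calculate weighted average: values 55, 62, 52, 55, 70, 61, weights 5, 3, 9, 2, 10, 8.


Numerator = 55*5 + 62*3 + 52*9 + 55*2 + 70*10 + 61*8 = 2227
Denominator = 5 + 3 + 9 + 2 + 10 + 8 = 37
WM = 2227/37 = 60.1892

WM = 60.1892


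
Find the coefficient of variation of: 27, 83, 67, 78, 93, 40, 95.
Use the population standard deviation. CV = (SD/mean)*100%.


Mean = 69.0000
SD = 24.3134
CV = (24.3134/69.0000)*100 = 35.2369%

CV = 35.2369%


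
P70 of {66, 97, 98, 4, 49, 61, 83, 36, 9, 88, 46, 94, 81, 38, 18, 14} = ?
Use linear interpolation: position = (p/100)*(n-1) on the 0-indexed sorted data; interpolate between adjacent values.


Sorted: 4, 9, 14, 18, 36, 38, 46, 49, 61, 66, 81, 83, 88, 94, 97, 98
n = 16
Index = 70/100 * 15 = 10.5000
Lower = data[10] = 81, Upper = data[11] = 83
P70 = 81 + 0.5000*(2) = 82.0000

P70 = 82.0000


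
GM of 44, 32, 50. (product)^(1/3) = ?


Product = 44 × 32 × 50 = 70400
GM = 70400^(1/3) = 41.2912

GM = 41.2912


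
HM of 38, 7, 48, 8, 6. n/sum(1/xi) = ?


Sum of reciprocals = 1/38 + 1/7 + 1/48 + 1/8 + 1/6 = 0.481673
HM = 5/0.481673 = 10.3805

HM = 10.3805


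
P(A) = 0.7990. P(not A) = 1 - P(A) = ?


P(not A) = 1 - 0.7990 = 0.2010

P(not A) = 0.2010


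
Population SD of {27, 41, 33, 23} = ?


Mean = 31.0000
Variance = 46.0000
SD = sqrt(46.0000) = 6.7823

SD = 6.7823


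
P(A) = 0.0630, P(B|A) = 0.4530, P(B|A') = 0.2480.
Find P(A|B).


P(B) = P(B|A)*P(A) + P(B|A')*P(A')
= 0.4530*0.0630 + 0.2480*0.9370
= 0.028539 + 0.232376 = 0.260915
P(A|B) = 0.028539/0.260915 = 0.1094

P(A|B) = 0.1094


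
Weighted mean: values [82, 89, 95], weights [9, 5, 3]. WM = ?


Numerator = 82*9 + 89*5 + 95*3 = 1468
Denominator = 9 + 5 + 3 = 17
WM = 1468/17 = 86.3529

WM = 86.3529


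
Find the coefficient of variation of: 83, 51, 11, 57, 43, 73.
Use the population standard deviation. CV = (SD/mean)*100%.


Mean = 53.0000
SD = 23.0362
CV = (23.0362/53.0000)*100 = 43.4645%

CV = 43.4645%


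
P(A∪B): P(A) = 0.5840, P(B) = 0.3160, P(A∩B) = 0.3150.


P(A∪B) = 0.5840 + 0.3160 - 0.3150
= 0.9000 - 0.3150
= 0.5850

P(A∪B) = 0.5850


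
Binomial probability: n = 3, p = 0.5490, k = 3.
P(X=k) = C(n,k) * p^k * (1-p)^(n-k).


C(3,3) = 1
p^3 = 0.165469
(1-p)^0 = 1.000000
P = 1 * 0.165469 * 1.000000 = 0.1655

P(X=3) = 0.1655


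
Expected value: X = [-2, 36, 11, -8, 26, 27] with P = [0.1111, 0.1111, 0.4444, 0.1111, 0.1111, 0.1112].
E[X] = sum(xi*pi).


E[X] = -2*0.1111 + 36*0.1111 + 11*0.4444 - 8*0.1111 + 26*0.1111 + 27*0.1112
= -0.2222 + 3.9996 + 4.8884 - 0.8888 + 2.8886 + 3.0024
= 13.6680

E[X] = 13.6680


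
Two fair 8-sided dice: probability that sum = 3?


Total outcomes = 8×8 = 64
Favorable (sum = 3): 2
P = 2/64 = 0.0312

P = 0.0312


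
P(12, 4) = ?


P(12,4) = 12!/8!
= 479001600/40320
= 11880

P(12,4) = 11880


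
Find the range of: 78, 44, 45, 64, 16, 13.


Max = 78, Min = 13
Range = 78 - 13 = 65

Range = 65


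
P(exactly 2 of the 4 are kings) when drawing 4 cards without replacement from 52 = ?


Hypergeometric: P(X=2) = C(4,2)·C(48,2) / C(52,4)
= 6 × 1128 / 270725
= 6768/270725 = 0.0250

P = 0.0250


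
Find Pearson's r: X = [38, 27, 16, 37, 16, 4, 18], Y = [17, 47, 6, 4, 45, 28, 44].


Mean X = 22.2857, Mean Y = 27.2857
SD X = 11.448197, SD Y = 17.252033
Cov = -67.653061
r = -67.653061/(11.448197*17.252033) = -0.3425

r = -0.3425


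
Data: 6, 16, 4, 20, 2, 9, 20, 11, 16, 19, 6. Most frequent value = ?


Frequencies: 2:1, 4:1, 6:2, 9:1, 11:1, 16:2, 19:1, 20:2
Max frequency = 2
Mode = 6, 16, 20

Mode = 6, 16, 20


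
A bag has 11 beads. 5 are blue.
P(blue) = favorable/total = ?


P = 5/11 = 0.4545

P = 0.4545


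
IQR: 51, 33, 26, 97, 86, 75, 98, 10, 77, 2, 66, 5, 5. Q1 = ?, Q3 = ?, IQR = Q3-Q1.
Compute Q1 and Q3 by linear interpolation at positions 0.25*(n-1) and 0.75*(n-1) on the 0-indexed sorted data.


Sorted: 2, 5, 5, 10, 26, 33, 51, 66, 75, 77, 86, 97, 98
Q1 (25th %ile) = 10.0000
Q3 (75th %ile) = 77.0000
IQR = 77.0000 - 10.0000 = 67.0000

IQR = 67.0000


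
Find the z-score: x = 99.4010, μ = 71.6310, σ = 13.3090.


z = (99.4010 - 71.6310)/13.3090
= 27.7700/13.3090
= 2.0866

z = 2.0866


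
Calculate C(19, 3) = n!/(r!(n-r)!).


C(19,3) = 19!/(3! × 16!)
= 121645100408832000/(6 × 20922789888000)
= 969

C(19,3) = 969


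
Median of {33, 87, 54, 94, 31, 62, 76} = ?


Sorted: 31, 33, 54, 62, 76, 87, 94
n = 7 (odd)
Middle value = 62

Median = 62


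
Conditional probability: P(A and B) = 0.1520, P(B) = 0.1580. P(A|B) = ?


P(A|B) = 0.1520/0.1580 = 0.9620

P(A|B) = 0.9620


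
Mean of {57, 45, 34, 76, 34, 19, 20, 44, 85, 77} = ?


Sum = 57 + 45 + 34 + 76 + 34 + 19 + 20 + 44 + 85 + 77 = 491
n = 10
Mean = 491/10 = 49.1000

Mean = 49.1000


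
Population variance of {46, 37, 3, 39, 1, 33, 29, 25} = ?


Mean = 26.6250
Squared deviations: 375.3906, 107.6406, 558.1406, 153.1406, 656.6406, 40.6406, 5.6406, 2.6406
Sum = 1899.8750
Variance = 1899.8750/8 = 237.4844

Variance = 237.4844


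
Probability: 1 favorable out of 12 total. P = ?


P = 1/12 = 0.0833

P = 0.0833


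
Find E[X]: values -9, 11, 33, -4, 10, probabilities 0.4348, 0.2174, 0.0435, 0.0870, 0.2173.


E[X] = -9*0.4348 + 11*0.2174 + 33*0.0435 - 4*0.0870 + 10*0.2173
= -3.9132 + 2.3914 + 1.4355 - 0.3480 + 2.1730
= 1.7387

E[X] = 1.7387


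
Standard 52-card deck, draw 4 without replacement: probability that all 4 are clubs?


P(all clubs) = (13/52) × (12/51) × (11/50) × (10/49)
= 0.0026

P = 0.0026
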